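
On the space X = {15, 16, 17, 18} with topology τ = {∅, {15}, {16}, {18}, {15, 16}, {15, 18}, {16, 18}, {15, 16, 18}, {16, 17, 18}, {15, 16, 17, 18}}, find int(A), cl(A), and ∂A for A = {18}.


int(A) = {18}, cl(A) = {17, 18}, ∂A = {17}.

Closed sets in (X, τ) are complements of opens:
  closed(X, τ) = {∅, {15}, {17}, {15, 17}, {16, 17}, {17, 18}, {15, 16, 17}, {15, 17, 18}, {16, 17, 18}, {15, 16, 17, 18}}.
int(A) = ⋃ {U ∈ τ : U ⊆ A}. Opens contained in A: ∅, {18}.
Taking the union of these: int(A) = {18}.
cl(A) = ⋂ {C closed : A ⊆ C}. Closed sets containing A: {17, 18}, {15, 17, 18}, {16, 17, 18}, {15, 16, 17, 18}.
Intersecting these: cl(A) = {17, 18}.
∂A = cl(A) ∖ int(A) = {17, 18} ∖ {18} = {17}.


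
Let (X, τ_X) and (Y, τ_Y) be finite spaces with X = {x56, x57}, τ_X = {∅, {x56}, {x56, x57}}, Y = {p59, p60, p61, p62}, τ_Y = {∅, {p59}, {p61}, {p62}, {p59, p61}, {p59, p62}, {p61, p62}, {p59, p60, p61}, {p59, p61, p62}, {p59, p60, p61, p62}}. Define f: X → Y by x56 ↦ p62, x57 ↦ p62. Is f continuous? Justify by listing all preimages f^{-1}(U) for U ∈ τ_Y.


f IS continuous.

Compute f^{-1}(U) for each U ∈ τ_Y:
  U = ∅: f^{-1}(U) = ∅ ∈ τ_X ✓.
  U = {p59}: f^{-1}(U) = ∅ ∈ τ_X ✓.
  U = {p61}: f^{-1}(U) = ∅ ∈ τ_X ✓.
  U = {p62}: f^{-1}(U) = {x56, x57} ∈ τ_X ✓.
  U = {p59, p61}: f^{-1}(U) = ∅ ∈ τ_X ✓.
  U = {p59, p62}: f^{-1}(U) = {x56, x57} ∈ τ_X ✓.
  U = {p61, p62}: f^{-1}(U) = {x56, x57} ∈ τ_X ✓.
  U = {p59, p60, p61}: f^{-1}(U) = ∅ ∈ τ_X ✓.
  U = {p59, p61, p62}: f^{-1}(U) = {x56, x57} ∈ τ_X ✓.
  U = {p59, p60, p61, p62}: f^{-1}(U) = {x56, x57} ∈ τ_X ✓.
Every preimage lies in τ_X, so f IS continuous.


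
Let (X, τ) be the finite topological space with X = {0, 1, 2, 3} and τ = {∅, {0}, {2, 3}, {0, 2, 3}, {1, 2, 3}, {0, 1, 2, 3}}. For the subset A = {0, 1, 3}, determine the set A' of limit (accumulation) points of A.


A' = {1, 2}

For each x ∈ X, list the open sets U ∈ τ with x ∈ U, then check whether U ∩ (A ∖ {x}) ≠ ∅ for every such U.
  x = 0: open {0} ∋ x has {0} ∩ (A ∖ {0}) = ∅, so x is NOT a limit point.
  x = 1: opens ∋ x are {1, 2, 3}, {0, 1, 2, 3}; each meets A ∖ {1}, so x IS a limit point.
  x = 2: opens ∋ x are {2, 3}, {0, 2, 3}, {1, 2, 3}, {0, 1, 2, 3}; each meets A ∖ {2}, so x IS a limit point.
  x = 3: open {2, 3} ∋ x has {2, 3} ∩ (A ∖ {3}) = ∅, so x is NOT a limit point.
Collecting: A' = {1, 2}.


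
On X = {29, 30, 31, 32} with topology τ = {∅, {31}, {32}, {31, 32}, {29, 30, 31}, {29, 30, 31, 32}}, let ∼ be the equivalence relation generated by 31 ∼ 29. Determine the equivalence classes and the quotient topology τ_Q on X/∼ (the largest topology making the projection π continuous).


X/∼ = {[29=31], [30], [32]}; |τ_Q| = 4.

Equivalence classes: [29=31], [30], [32].
Quotient map π: X → X/∼ sends 29 ↦ [29=31], 30 ↦ [30], 31 ↦ [29=31], 32 ↦ [32].
For each subset V ⊆ X/∼, compute π^{-1}(V) ⊆ X and check whether π^{-1}(V) ∈ τ. V is open in τ_Q iff π^{-1}(V) ∈ τ.
  V = {}: π^{-1}(V) = ∅ ∈ τ ✓.
  V = {[29=31]}: π^{-1}(V) = {29, 31} ∉ τ ✗.
  V = {[30]}: π^{-1}(V) = {30} ∉ τ ✗.
  V = {[29=31], [30]}: π^{-1}(V) = {29, 30, 31} ∈ τ ✓.
  V = {[32]}: π^{-1}(V) = {32} ∈ τ ✓.
  V = {[29=31], [32]}: π^{-1}(V) = {29, 31, 32} ∉ τ ✗.
  V = {[30], [32]}: π^{-1}(V) = {30, 32} ∉ τ ✗.
  V = {[29=31], [30], [32]}: π^{-1}(V) = {29, 30, 31, 32} ∈ τ ✓.
Open sets in the quotient: τ_Q = {{}, {[29=31], [30]}, {[32]}, {[29=31], [30], [32]}} (4 elements).


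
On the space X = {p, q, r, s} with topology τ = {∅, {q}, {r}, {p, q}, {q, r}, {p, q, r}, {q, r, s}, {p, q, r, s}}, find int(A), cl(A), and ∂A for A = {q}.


int(A) = {q}, cl(A) = {p, q, s}, ∂A = {p, s}.

Closed sets in (X, τ) are complements of opens:
  closed(X, τ) = {∅, {p}, {s}, {p, s}, {r, s}, {p, q, s}, {p, r, s}, {p, q, r, s}}.
int(A) = ⋃ {U ∈ τ : U ⊆ A}. Opens contained in A: ∅, {q}.
Taking the union of these: int(A) = {q}.
cl(A) = ⋂ {C closed : A ⊆ C}. Closed sets containing A: {p, q, s}, {p, q, r, s}.
Intersecting these: cl(A) = {p, q, s}.
∂A = cl(A) ∖ int(A) = {p, q, s} ∖ {q} = {p, s}.


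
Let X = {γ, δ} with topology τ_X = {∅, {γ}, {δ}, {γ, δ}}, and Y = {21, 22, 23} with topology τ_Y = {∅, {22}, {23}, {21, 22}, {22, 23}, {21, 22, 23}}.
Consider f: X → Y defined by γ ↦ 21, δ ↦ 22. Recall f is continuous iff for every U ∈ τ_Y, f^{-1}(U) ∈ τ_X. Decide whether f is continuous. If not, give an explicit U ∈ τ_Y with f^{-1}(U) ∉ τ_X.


f IS continuous.

Compute f^{-1}(U) for each U ∈ τ_Y:
  U = ∅: f^{-1}(U) = ∅ ∈ τ_X ✓.
  U = {22}: f^{-1}(U) = {δ} ∈ τ_X ✓.
  U = {23}: f^{-1}(U) = ∅ ∈ τ_X ✓.
  U = {21, 22}: f^{-1}(U) = {γ, δ} ∈ τ_X ✓.
  U = {22, 23}: f^{-1}(U) = {δ} ∈ τ_X ✓.
  U = {21, 22, 23}: f^{-1}(U) = {γ, δ} ∈ τ_X ✓.
Every preimage lies in τ_X, so f IS continuous.


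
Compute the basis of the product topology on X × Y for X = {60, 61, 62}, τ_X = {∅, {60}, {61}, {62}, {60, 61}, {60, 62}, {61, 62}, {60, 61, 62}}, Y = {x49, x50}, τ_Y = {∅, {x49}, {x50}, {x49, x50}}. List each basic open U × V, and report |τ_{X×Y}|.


Basis B = {∅ × ∅, {60} × {x49}, {60} × {x50}, {61} × {x49}, {61} × {x50}, {62} × {x49}, {62} × {x50}, {60} × {x49, x50}, {60, 61} × {x49}, {60, 62} × {x49}, {60, 61} × {x50}, {60, 62} × {x50}, {61} × {x49, x50}, {61, 62} × {x49}, {61, 62} × {x50}, {62} × {x49, x50}, {60, 61, 62} × {x49}, {60, 61, 62} × {x50}, {60, 61} × {x49, x50}, {60, 62} × {x49, x50}, {61, 62} × {x49, x50}, {60, 61, 62} × {x49, x50}}; |τ_{X×Y}| = 64.

Enumerate products U × V with U ∈ τ_X, V ∈ τ_Y (deduplicated):
  ∅ × ∅ = {} (∅)
  {60} × {x49} = {(60,x49)}
  {60} × {x50} = {(60,x50)}
  {61} × {x49} = {(61,x49)}
  {61} × {x50} = {(61,x50)}
  {62} × {x49} = {(62,x49)}
  {62} × {x50} = {(62,x50)}
  {60} × {x49, x50} = {(60,x49), (60,x50)}
  {60, 61} × {x49} = {(60,x49), (61,x49)}
  {60, 62} × {x49} = {(60,x49), (62,x49)}
  {60, 61} × {x50} = {(60,x50), (61,x50)}
  {60, 62} × {x50} = {(60,x50), (62,x50)}
  {61} × {x49, x50} = {(61,x49), (61,x50)}
  {61, 62} × {x49} = {(61,x49), (62,x49)}
  {61, 62} × {x50} = {(61,x50), (62,x50)}
  {62} × {x49, x50} = {(62,x49), (62,x50)}
  {60, 61, 62} × {x49} = {(60,x49), (61,x49), (62,x49)}
  {60, 61, 62} × {x50} = {(60,x50), (61,x50), (62,x50)}
  {60, 61} × {x49, x50} = {(60,x49), (60,x50), (61,x49), (61,x50)}
  {60, 62} × {x49, x50} = {(60,x49), (60,x50), (62,x49), (62,x50)}
  {61, 62} × {x49, x50} = {(61,x49), (61,x50), (62,x49), (62,x50)}
  {60, 61, 62} × {x49, x50} = {(60,x49), (60,x50), (61,x49), (61,x50), (62,x49), (62,x50)}
These 22 distinct sets form the basis B.
Close under arbitrary unions to get τ_{X×Y}; counting gives |τ_{X×Y}| = 64.


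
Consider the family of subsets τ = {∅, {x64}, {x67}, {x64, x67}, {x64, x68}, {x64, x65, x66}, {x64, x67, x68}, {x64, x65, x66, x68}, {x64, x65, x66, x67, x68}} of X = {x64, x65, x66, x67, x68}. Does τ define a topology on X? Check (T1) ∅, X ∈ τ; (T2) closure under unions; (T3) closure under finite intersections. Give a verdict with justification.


τ is NOT a topology on X.

Axiom (T1): ∅ ∈ τ? Yes; X ∈ τ? Yes.
Axiom (T2/T3): check pairwise unions and intersections of members of τ.
Counterexample for (T2): {x67} ∪ {x64, x65, x66} = {x64, x65, x66, x67} ∉ τ. Therefore τ is NOT a topology.


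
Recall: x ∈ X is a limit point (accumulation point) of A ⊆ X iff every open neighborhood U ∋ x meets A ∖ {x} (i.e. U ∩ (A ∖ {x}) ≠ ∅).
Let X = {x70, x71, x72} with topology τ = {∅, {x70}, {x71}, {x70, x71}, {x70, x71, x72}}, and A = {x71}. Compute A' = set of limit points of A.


A' = {x72}

For each x ∈ X, list the open sets U ∈ τ with x ∈ U, then check whether U ∩ (A ∖ {x}) ≠ ∅ for every such U.
  x = x70: open {x70} ∋ x has {x70} ∩ (A ∖ {x70}) = ∅, so x is NOT a limit point.
  x = x71: open {x71} ∋ x has {x71} ∩ (A ∖ {x71}) = ∅, so x is NOT a limit point.
  x = x72: opens ∋ x are {x70, x71, x72}; each meets A ∖ {x72}, so x IS a limit point.
Collecting: A' = {x72}.


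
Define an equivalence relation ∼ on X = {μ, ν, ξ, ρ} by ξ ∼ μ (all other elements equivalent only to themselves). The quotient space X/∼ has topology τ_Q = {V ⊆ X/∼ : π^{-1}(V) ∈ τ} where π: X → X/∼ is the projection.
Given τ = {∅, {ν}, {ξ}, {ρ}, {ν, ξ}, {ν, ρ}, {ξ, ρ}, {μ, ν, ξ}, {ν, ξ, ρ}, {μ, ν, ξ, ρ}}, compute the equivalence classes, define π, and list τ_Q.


X/∼ = {[μ=ξ], [ν], [ρ]}; |τ_Q| = 6.

Equivalence classes: [μ=ξ], [ν], [ρ].
Quotient map π: X → X/∼ sends μ ↦ [μ=ξ], ν ↦ [ν], ξ ↦ [μ=ξ], ρ ↦ [ρ].
For each subset V ⊆ X/∼, compute π^{-1}(V) ⊆ X and check whether π^{-1}(V) ∈ τ. V is open in τ_Q iff π^{-1}(V) ∈ τ.
  V = {}: π^{-1}(V) = ∅ ∈ τ ✓.
  V = {[μ=ξ]}: π^{-1}(V) = {μ, ξ} ∉ τ ✗.
  V = {[ν]}: π^{-1}(V) = {ν} ∈ τ ✓.
  V = {[μ=ξ], [ν]}: π^{-1}(V) = {μ, ν, ξ} ∈ τ ✓.
  V = {[ρ]}: π^{-1}(V) = {ρ} ∈ τ ✓.
  V = {[μ=ξ], [ρ]}: π^{-1}(V) = {μ, ξ, ρ} ∉ τ ✗.
  V = {[ν], [ρ]}: π^{-1}(V) = {ν, ρ} ∈ τ ✓.
  V = {[μ=ξ], [ν], [ρ]}: π^{-1}(V) = {μ, ν, ξ, ρ} ∈ τ ✓.
Open sets in the quotient: τ_Q = {{}, {[ν]}, {[μ=ξ], [ν]}, {[ρ]}, {[ν], [ρ]}, {[μ=ξ], [ν], [ρ]}} (6 elements).


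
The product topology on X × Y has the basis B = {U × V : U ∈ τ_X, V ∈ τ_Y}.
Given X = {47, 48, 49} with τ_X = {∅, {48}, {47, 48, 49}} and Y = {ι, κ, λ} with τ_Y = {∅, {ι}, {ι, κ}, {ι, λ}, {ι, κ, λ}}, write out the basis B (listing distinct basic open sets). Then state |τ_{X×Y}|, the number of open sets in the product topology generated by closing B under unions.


Basis B = {∅ × ∅, {48} × {ι}, {48} × {ι, κ}, {48} × {ι, λ}, {47, 48, 49} × {ι}, {48} × {ι, κ, λ}, {47, 48, 49} × {ι, κ}, {47, 48, 49} × {ι, λ}, {47, 48, 49} × {ι, κ, λ}}; |τ_{X×Y}| = 14.

Enumerate products U × V with U ∈ τ_X, V ∈ τ_Y (deduplicated):
  ∅ × ∅ = {} (∅)
  {48} × {ι} = {(48,ι)}
  {48} × {ι, κ} = {(48,ι), (48,κ)}
  {48} × {ι, λ} = {(48,ι), (48,λ)}
  {47, 48, 49} × {ι} = {(47,ι), (48,ι), (49,ι)}
  {48} × {ι, κ, λ} = {(48,ι), (48,κ), (48,λ)}
  {47, 48, 49} × {ι, κ} = {(47,ι), (47,κ), (48,ι), (48,κ), (49,ι), (49,κ)}
  {47, 48, 49} × {ι, λ} = {(47,ι), (47,λ), (48,ι), (48,λ), (49,ι), (49,λ)}
  {47, 48, 49} × {ι, κ, λ} = {(47,ι), (47,κ), (47,λ), (48,ι), (48,κ), (48,λ), (49,ι), (49,κ), (49,λ)}
These 9 distinct sets form the basis B.
Close under arbitrary unions to get τ_{X×Y}; counting gives |τ_{X×Y}| = 14.


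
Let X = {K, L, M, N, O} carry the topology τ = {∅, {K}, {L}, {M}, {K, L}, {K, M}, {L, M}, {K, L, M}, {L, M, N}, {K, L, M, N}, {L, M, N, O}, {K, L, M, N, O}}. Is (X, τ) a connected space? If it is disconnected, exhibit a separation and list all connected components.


(X, τ) is disconnected; components = [{K}, {L, M, N, O}].

Find clopen sets (U ∈ τ with X ∖ U ∈ τ):
  U = ∅, X ∖ U = {K, L, M, N, O} — both open, so U is clopen.
  U = {K}, X ∖ U = {L, M, N, O} — both open, so U is clopen.
  U = {L, M, N, O}, X ∖ U = {K} — both open, so U is clopen.
  U = {K, L, M, N, O}, X ∖ U = ∅ — both open, so U is clopen.
Nontrivial clopen(s) exist: e.g. {L, M, N, O}. So (X, τ) is disconnected.
Compute connected components by grouping points that agree on all clopens:
  component: {K}
  component: {L, M, N, O}


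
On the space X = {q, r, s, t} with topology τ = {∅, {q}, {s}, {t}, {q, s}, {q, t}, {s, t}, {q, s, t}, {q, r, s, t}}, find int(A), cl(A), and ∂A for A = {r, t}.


int(A) = {t}, cl(A) = {r, t}, ∂A = {r}.

Closed sets in (X, τ) are complements of opens:
  closed(X, τ) = {∅, {r}, {q, r}, {r, s}, {r, t}, {q, r, s}, {q, r, t}, {r, s, t}, {q, r, s, t}}.
int(A) = ⋃ {U ∈ τ : U ⊆ A}. Opens contained in A: ∅, {t}.
Taking the union of these: int(A) = {t}.
cl(A) = ⋂ {C closed : A ⊆ C}. Closed sets containing A: {r, t}, {q, r, t}, {r, s, t}, {q, r, s, t}.
Intersecting these: cl(A) = {r, t}.
∂A = cl(A) ∖ int(A) = {r, t} ∖ {t} = {r}.


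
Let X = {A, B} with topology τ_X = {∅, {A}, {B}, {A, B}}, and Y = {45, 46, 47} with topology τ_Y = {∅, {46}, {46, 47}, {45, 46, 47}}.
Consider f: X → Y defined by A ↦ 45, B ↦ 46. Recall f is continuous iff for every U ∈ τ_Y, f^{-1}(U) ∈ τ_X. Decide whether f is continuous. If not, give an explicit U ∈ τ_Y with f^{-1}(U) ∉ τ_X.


f IS continuous.

Compute f^{-1}(U) for each U ∈ τ_Y:
  U = ∅: f^{-1}(U) = ∅ ∈ τ_X ✓.
  U = {46}: f^{-1}(U) = {B} ∈ τ_X ✓.
  U = {46, 47}: f^{-1}(U) = {B} ∈ τ_X ✓.
  U = {45, 46, 47}: f^{-1}(U) = {A, B} ∈ τ_X ✓.
Every preimage lies in τ_X, so f IS continuous.


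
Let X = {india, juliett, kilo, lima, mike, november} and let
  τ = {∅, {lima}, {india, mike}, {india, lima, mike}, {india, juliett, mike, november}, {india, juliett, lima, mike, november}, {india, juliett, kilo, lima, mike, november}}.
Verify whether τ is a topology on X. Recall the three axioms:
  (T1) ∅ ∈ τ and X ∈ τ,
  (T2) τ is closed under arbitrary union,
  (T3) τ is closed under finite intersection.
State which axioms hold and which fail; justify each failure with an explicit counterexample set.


τ IS a topology on X.

Axiom (T1): ∅ ∈ τ? Yes; X ∈ τ? Yes.
Axiom (T2/T3): check pairwise unions and intersections of members of τ.
All pairwise intersections and unions checked — each lies in τ. Therefore τ satisfies (T1), (T2), (T3): it IS a topology on X.


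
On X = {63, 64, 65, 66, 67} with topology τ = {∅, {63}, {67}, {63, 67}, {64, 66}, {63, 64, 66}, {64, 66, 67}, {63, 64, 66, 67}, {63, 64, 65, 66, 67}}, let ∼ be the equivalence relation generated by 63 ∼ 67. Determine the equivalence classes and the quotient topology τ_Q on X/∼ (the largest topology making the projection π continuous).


X/∼ = {[63=67], [64], [65], [66]}; |τ_Q| = 5.

Equivalence classes: [63=67], [64], [65], [66].
Quotient map π: X → X/∼ sends 63 ↦ [63=67], 64 ↦ [64], 65 ↦ [65], 66 ↦ [66], 67 ↦ [63=67].
For each subset V ⊆ X/∼, compute π^{-1}(V) ⊆ X and check whether π^{-1}(V) ∈ τ. V is open in τ_Q iff π^{-1}(V) ∈ τ.
  V = {}: π^{-1}(V) = ∅ ∈ τ ✓.
  V = {[63=67]}: π^{-1}(V) = {63, 67} ∈ τ ✓.
  V = {[64]}: π^{-1}(V) = {64} ∉ τ ✗.
  V = {[63=67], [64]}: π^{-1}(V) = {63, 64, 67} ∉ τ ✗.
  V = {[65]}: π^{-1}(V) = {65} ∉ τ ✗.
  V = {[63=67], [65]}: π^{-1}(V) = {63, 65, 67} ∉ τ ✗.
  V = {[64], [65]}: π^{-1}(V) = {64, 65} ∉ τ ✗.
  V = {[63=67], [64], [65]}: π^{-1}(V) = {63, 64, 65, 67} ∉ τ ✗.
  V = {[66]}: π^{-1}(V) = {66} ∉ τ ✗.
  V = {[63=67], [66]}: π^{-1}(V) = {63, 66, 67} ∉ τ ✗.
  V = {[64], [66]}: π^{-1}(V) = {64, 66} ∈ τ ✓.
  V = {[63=67], [64], [66]}: π^{-1}(V) = {63, 64, 66, 67} ∈ τ ✓.
  V = {[65], [66]}: π^{-1}(V) = {65, 66} ∉ τ ✗.
  V = {[63=67], [65], [66]}: π^{-1}(V) = {63, 65, 66, 67} ∉ τ ✗.
  V = {[64], [65], [66]}: π^{-1}(V) = {64, 65, 66} ∉ τ ✗.
  V = {[63=67], [64], [65], [66]}: π^{-1}(V) = {63, 64, 65, 66, 67} ∈ τ ✓.
Open sets in the quotient: τ_Q = {{}, {[63=67]}, {[64], [66]}, {[63=67], [64], [66]}, {[63=67], [64], [65], [66]}} (5 elements).


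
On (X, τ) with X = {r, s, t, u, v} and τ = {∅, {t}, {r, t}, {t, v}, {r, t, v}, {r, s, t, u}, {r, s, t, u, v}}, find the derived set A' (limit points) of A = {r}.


A' = {s, u}

For each x ∈ X, list the open sets U ∈ τ with x ∈ U, then check whether U ∩ (A ∖ {x}) ≠ ∅ for every such U.
  x = r: open {r, t} ∋ x has {r, t} ∩ (A ∖ {r}) = ∅, so x is NOT a limit point.
  x = s: opens ∋ x are {r, s, t, u}, {r, s, t, u, v}; each meets A ∖ {s}, so x IS a limit point.
  x = t: open {t} ∋ x has {t} ∩ (A ∖ {t}) = ∅, so x is NOT a limit point.
  x = u: opens ∋ x are {r, s, t, u}, {r, s, t, u, v}; each meets A ∖ {u}, so x IS a limit point.
  x = v: open {t, v} ∋ x has {t, v} ∩ (A ∖ {v}) = ∅, so x is NOT a limit point.
Collecting: A' = {s, u}.


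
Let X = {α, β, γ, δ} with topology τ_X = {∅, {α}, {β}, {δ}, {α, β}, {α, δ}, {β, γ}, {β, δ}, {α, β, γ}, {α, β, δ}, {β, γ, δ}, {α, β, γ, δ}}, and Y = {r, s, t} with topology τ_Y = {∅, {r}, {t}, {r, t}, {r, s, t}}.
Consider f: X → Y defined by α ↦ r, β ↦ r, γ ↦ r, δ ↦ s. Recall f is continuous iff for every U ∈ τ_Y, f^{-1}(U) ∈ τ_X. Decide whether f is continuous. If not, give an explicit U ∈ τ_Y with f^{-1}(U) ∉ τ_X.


f IS continuous.

Compute f^{-1}(U) for each U ∈ τ_Y:
  U = ∅: f^{-1}(U) = ∅ ∈ τ_X ✓.
  U = {r}: f^{-1}(U) = {α, β, γ} ∈ τ_X ✓.
  U = {t}: f^{-1}(U) = ∅ ∈ τ_X ✓.
  U = {r, t}: f^{-1}(U) = {α, β, γ} ∈ τ_X ✓.
  U = {r, s, t}: f^{-1}(U) = {α, β, γ, δ} ∈ τ_X ✓.
Every preimage lies in τ_X, so f IS continuous.


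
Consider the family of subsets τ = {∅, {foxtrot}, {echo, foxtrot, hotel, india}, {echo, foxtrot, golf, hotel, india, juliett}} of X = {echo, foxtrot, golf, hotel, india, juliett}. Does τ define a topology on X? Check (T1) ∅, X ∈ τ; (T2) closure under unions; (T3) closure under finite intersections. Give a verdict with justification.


τ IS a topology on X.

Axiom (T1): ∅ ∈ τ? Yes; X ∈ τ? Yes.
Axiom (T2/T3): check pairwise unions and intersections of members of τ.
All pairwise intersections and unions checked — each lies in τ. Therefore τ satisfies (T1), (T2), (T3): it IS a topology on X.


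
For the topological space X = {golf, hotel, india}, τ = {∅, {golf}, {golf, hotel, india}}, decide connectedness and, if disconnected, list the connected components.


(X, τ) is connected.

Find clopen sets (U ∈ τ with X ∖ U ∈ τ):
  U = ∅, X ∖ U = {golf, hotel, india} — both open, so U is clopen.
  U = {golf, hotel, india}, X ∖ U = ∅ — both open, so U is clopen.
Only trivial clopens (∅ and X) exist, so (X, τ) is connected.
Compute connected components by grouping points that agree on all clopens:
  component: {golf, hotel, india}


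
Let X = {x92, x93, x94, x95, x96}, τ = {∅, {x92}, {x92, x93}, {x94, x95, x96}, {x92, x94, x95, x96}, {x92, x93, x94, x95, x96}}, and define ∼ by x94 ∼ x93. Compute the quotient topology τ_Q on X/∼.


X/∼ = {[x92], [x93=x94], [x95], [x96]}; |τ_Q| = 3.

Equivalence classes: [x92], [x93=x94], [x95], [x96].
Quotient map π: X → X/∼ sends x92 ↦ [x92], x93 ↦ [x93=x94], x94 ↦ [x93=x94], x95 ↦ [x95], x96 ↦ [x96].
For each subset V ⊆ X/∼, compute π^{-1}(V) ⊆ X and check whether π^{-1}(V) ∈ τ. V is open in τ_Q iff π^{-1}(V) ∈ τ.
  V = {}: π^{-1}(V) = ∅ ∈ τ ✓.
  V = {[x92]}: π^{-1}(V) = {x92} ∈ τ ✓.
  V = {[x93=x94]}: π^{-1}(V) = {x93, x94} ∉ τ ✗.
  V = {[x92], [x93=x94]}: π^{-1}(V) = {x92, x93, x94} ∉ τ ✗.
  V = {[x95]}: π^{-1}(V) = {x95} ∉ τ ✗.
  V = {[x92], [x95]}: π^{-1}(V) = {x92, x95} ∉ τ ✗.
  V = {[x93=x94], [x95]}: π^{-1}(V) = {x93, x94, x95} ∉ τ ✗.
  V = {[x92], [x93=x94], [x95]}: π^{-1}(V) = {x92, x93, x94, x95} ∉ τ ✗.
  V = {[x96]}: π^{-1}(V) = {x96} ∉ τ ✗.
  V = {[x92], [x96]}: π^{-1}(V) = {x92, x96} ∉ τ ✗.
  V = {[x93=x94], [x96]}: π^{-1}(V) = {x93, x94, x96} ∉ τ ✗.
  V = {[x92], [x93=x94], [x96]}: π^{-1}(V) = {x92, x93, x94, x96} ∉ τ ✗.
  V = {[x95], [x96]}: π^{-1}(V) = {x95, x96} ∉ τ ✗.
  V = {[x92], [x95], [x96]}: π^{-1}(V) = {x92, x95, x96} ∉ τ ✗.
  V = {[x93=x94], [x95], [x96]}: π^{-1}(V) = {x93, x94, x95, x96} ∉ τ ✗.
  V = {[x92], [x93=x94], [x95], [x96]}: π^{-1}(V) = {x92, x93, x94, x95, x96} ∈ τ ✓.
Open sets in the quotient: τ_Q = {{}, {[x92]}, {[x92], [x93=x94], [x95], [x96]}} (3 elements).


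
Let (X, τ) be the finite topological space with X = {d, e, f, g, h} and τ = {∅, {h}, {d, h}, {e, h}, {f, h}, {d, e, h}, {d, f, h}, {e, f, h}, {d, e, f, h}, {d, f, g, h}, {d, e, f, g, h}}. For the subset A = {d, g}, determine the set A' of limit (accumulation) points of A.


A' = {g}

For each x ∈ X, list the open sets U ∈ τ with x ∈ U, then check whether U ∩ (A ∖ {x}) ≠ ∅ for every such U.
  x = d: open {d, h} ∋ x has {d, h} ∩ (A ∖ {d}) = ∅, so x is NOT a limit point.
  x = e: open {e, h} ∋ x has {e, h} ∩ (A ∖ {e}) = ∅, so x is NOT a limit point.
  x = f: open {f, h} ∋ x has {f, h} ∩ (A ∖ {f}) = ∅, so x is NOT a limit point.
  x = g: opens ∋ x are {d, f, g, h}, {d, e, f, g, h}; each meets A ∖ {g}, so x IS a limit point.
  x = h: open {h} ∋ x has {h} ∩ (A ∖ {h}) = ∅, so x is NOT a limit point.
Collecting: A' = {g}.


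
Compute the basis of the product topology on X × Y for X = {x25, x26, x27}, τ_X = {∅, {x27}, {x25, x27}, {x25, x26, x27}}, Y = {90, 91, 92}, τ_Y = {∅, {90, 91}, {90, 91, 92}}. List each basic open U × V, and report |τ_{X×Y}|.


Basis B = {∅ × ∅, {x27} × {90, 91}, {x27} × {90, 91, 92}, {x25, x27} × {90, 91}, {x25, x27} × {90, 91, 92}, {x25, x26, x27} × {90, 91}, {x25, x26, x27} × {90, 91, 92}}; |τ_{X×Y}| = 10.

Enumerate products U × V with U ∈ τ_X, V ∈ τ_Y (deduplicated):
  ∅ × ∅ = {} (∅)
  {x27} × {90, 91} = {(x27,90), (x27,91)}
  {x27} × {90, 91, 92} = {(x27,90), (x27,91), (x27,92)}
  {x25, x27} × {90, 91} = {(x25,90), (x25,91), (x27,90), (x27,91)}
  {x25, x27} × {90, 91, 92} = {(x25,90), (x25,91), (x25,92), (x27,90), (x27,91), (x27,92)}
  {x25, x26, x27} × {90, 91} = {(x25,90), (x25,91), (x26,90), (x26,91), (x27,90), (x27,91)}
  {x25, x26, x27} × {90, 91, 92} = {(x25,90), (x25,91), (x25,92), (x26,90), (x26,91), (x26,92), (x27,90), (x27,91), (x27,92)}
These 7 distinct sets form the basis B.
Close under arbitrary unions to get τ_{X×Y}; counting gives |τ_{X×Y}| = 10.


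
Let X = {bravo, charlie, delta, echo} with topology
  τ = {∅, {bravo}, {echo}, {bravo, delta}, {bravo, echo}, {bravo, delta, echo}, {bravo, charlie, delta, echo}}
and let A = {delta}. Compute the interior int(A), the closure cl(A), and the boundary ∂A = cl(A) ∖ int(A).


int(A) = ∅, cl(A) = {charlie, delta}, ∂A = {charlie, delta}.

Closed sets in (X, τ) are complements of opens:
  closed(X, τ) = {∅, {charlie}, {charlie, delta}, {charlie, echo}, {bravo, charlie, delta}, {charlie, delta, echo}, {bravo, charlie, delta, echo}}.
int(A) = ⋃ {U ∈ τ : U ⊆ A}. Opens contained in A: ∅.
Taking the union of these: int(A) = ∅.
cl(A) = ⋂ {C closed : A ⊆ C}. Closed sets containing A: {charlie, delta}, {bravo, charlie, delta}, {charlie, delta, echo}, {bravo, charlie, delta, echo}.
Intersecting these: cl(A) = {charlie, delta}.
∂A = cl(A) ∖ int(A) = {charlie, delta} ∖ ∅ = {charlie, delta}.


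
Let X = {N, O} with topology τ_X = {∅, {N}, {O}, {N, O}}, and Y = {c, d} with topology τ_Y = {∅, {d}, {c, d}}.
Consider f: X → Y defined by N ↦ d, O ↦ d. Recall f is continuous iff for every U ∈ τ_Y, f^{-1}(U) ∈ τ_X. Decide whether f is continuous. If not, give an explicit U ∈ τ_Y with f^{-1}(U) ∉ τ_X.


f IS continuous.

Compute f^{-1}(U) for each U ∈ τ_Y:
  U = ∅: f^{-1}(U) = ∅ ∈ τ_X ✓.
  U = {d}: f^{-1}(U) = {N, O} ∈ τ_X ✓.
  U = {c, d}: f^{-1}(U) = {N, O} ∈ τ_X ✓.
Every preimage lies in τ_X, so f IS continuous.


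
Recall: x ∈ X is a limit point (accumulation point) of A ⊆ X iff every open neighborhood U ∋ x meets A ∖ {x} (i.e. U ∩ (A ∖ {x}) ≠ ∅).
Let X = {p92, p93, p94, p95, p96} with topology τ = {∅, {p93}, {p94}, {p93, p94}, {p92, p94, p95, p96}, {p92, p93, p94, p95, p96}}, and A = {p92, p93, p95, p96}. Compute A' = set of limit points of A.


A' = {p92, p95, p96}

For each x ∈ X, list the open sets U ∈ τ with x ∈ U, then check whether U ∩ (A ∖ {x}) ≠ ∅ for every such U.
  x = p92: opens ∋ x are {p92, p94, p95, p96}, {p92, p93, p94, p95, p96}; each meets A ∖ {p92}, so x IS a limit point.
  x = p93: open {p93} ∋ x has {p93} ∩ (A ∖ {p93}) = ∅, so x is NOT a limit point.
  x = p94: open {p94} ∋ x has {p94} ∩ (A ∖ {p94}) = ∅, so x is NOT a limit point.
  x = p95: opens ∋ x are {p92, p94, p95, p96}, {p92, p93, p94, p95, p96}; each meets A ∖ {p95}, so x IS a limit point.
  x = p96: opens ∋ x are {p92, p94, p95, p96}, {p92, p93, p94, p95, p96}; each meets A ∖ {p96}, so x IS a limit point.
Collecting: A' = {p92, p95, p96}.


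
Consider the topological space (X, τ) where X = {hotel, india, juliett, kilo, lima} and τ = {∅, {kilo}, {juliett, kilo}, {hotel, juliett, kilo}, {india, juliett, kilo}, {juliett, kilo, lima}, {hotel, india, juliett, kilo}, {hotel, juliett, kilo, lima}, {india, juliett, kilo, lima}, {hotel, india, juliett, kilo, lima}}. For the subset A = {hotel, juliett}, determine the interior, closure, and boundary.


int(A) = ∅, cl(A) = {hotel, india, juliett, lima}, ∂A = {hotel, india, juliett, lima}.

Closed sets in (X, τ) are complements of opens:
  closed(X, τ) = {∅, {hotel}, {india}, {lima}, {hotel, india}, {hotel, lima}, {india, lima}, {hotel, india, lima}, {hotel, india, juliett, lima}, {hotel, india, juliett, kilo, lima}}.
int(A) = ⋃ {U ∈ τ : U ⊆ A}. Opens contained in A: ∅.
Taking the union of these: int(A) = ∅.
cl(A) = ⋂ {C closed : A ⊆ C}. Closed sets containing A: {hotel, india, juliett, lima}, {hotel, india, juliett, kilo, lima}.
Intersecting these: cl(A) = {hotel, india, juliett, lima}.
∂A = cl(A) ∖ int(A) = {hotel, india, juliett, lima} ∖ ∅ = {hotel, india, juliett, lima}.


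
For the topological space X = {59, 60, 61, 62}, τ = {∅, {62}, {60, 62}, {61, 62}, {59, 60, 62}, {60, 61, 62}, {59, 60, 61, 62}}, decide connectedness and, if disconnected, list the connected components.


(X, τ) is connected.

Find clopen sets (U ∈ τ with X ∖ U ∈ τ):
  U = ∅, X ∖ U = {59, 60, 61, 62} — both open, so U is clopen.
  U = {59, 60, 61, 62}, X ∖ U = ∅ — both open, so U is clopen.
Only trivial clopens (∅ and X) exist, so (X, τ) is connected.
Compute connected components by grouping points that agree on all clopens:
  component: {59, 60, 61, 62}


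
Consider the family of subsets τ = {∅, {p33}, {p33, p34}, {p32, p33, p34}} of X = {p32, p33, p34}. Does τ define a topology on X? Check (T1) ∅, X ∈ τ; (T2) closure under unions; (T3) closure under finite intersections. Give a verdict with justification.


τ IS a topology on X.

Axiom (T1): ∅ ∈ τ? Yes; X ∈ τ? Yes.
Axiom (T2/T3): check pairwise unions and intersections of members of τ.
All pairwise intersections and unions checked — each lies in τ. Therefore τ satisfies (T1), (T2), (T3): it IS a topology on X.


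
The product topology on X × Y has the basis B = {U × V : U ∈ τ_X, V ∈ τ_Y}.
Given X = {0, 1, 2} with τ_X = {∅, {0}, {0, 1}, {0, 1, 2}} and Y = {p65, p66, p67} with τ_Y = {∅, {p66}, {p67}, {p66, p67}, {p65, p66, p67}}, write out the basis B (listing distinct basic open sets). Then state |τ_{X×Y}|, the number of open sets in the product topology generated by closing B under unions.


Basis B = {∅ × ∅, {0} × {p66}, {0} × {p67}, {0} × {p66, p67}, {0, 1} × {p66}, {0, 1} × {p67}, {0} × {p65, p66, p67}, {0, 1, 2} × {p66}, {0, 1, 2} × {p67}, {0, 1} × {p66, p67}, {0, 1} × {p65, p66, p67}, {0, 1, 2} × {p66, p67}, {0, 1, 2} × {p65, p66, p67}}; |τ_{X×Y}| = 30.

Enumerate products U × V with U ∈ τ_X, V ∈ τ_Y (deduplicated):
  ∅ × ∅ = {} (∅)
  {0} × {p66} = {(0,p66)}
  {0} × {p67} = {(0,p67)}
  {0} × {p66, p67} = {(0,p66), (0,p67)}
  {0, 1} × {p66} = {(0,p66), (1,p66)}
  {0, 1} × {p67} = {(0,p67), (1,p67)}
  {0} × {p65, p66, p67} = {(0,p65), (0,p66), (0,p67)}
  {0, 1, 2} × {p66} = {(0,p66), (1,p66), (2,p66)}
  {0, 1, 2} × {p67} = {(0,p67), (1,p67), (2,p67)}
  {0, 1} × {p66, p67} = {(0,p66), (0,p67), (1,p66), (1,p67)}
  {0, 1} × {p65, p66, p67} = {(0,p65), (0,p66), (0,p67), (1,p65), (1,p66), (1,p67)}
  {0, 1, 2} × {p66, p67} = {(0,p66), (0,p67), (1,p66), (1,p67), (2,p66), (2,p67)}
  {0, 1, 2} × {p65, p66, p67} = {(0,p65), (0,p66), (0,p67), (1,p65), (1,p66), (1,p67), (2,p65), (2,p66), (2,p67)}
These 13 distinct sets form the basis B.
Close under arbitrary unions to get τ_{X×Y}; counting gives |τ_{X×Y}| = 30.


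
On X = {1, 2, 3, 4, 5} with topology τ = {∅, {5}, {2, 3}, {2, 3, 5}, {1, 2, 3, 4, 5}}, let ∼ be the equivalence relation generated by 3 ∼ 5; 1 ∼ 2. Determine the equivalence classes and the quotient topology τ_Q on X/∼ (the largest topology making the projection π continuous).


X/∼ = {[1=2], [3=5], [4]}; |τ_Q| = 2.

Equivalence classes: [1=2], [3=5], [4].
Quotient map π: X → X/∼ sends 1 ↦ [1=2], 2 ↦ [1=2], 3 ↦ [3=5], 4 ↦ [4], 5 ↦ [3=5].
For each subset V ⊆ X/∼, compute π^{-1}(V) ⊆ X and check whether π^{-1}(V) ∈ τ. V is open in τ_Q iff π^{-1}(V) ∈ τ.
  V = {}: π^{-1}(V) = ∅ ∈ τ ✓.
  V = {[1=2]}: π^{-1}(V) = {1, 2} ∉ τ ✗.
  V = {[3=5]}: π^{-1}(V) = {3, 5} ∉ τ ✗.
  V = {[1=2], [3=5]}: π^{-1}(V) = {1, 2, 3, 5} ∉ τ ✗.
  V = {[4]}: π^{-1}(V) = {4} ∉ τ ✗.
  V = {[1=2], [4]}: π^{-1}(V) = {1, 2, 4} ∉ τ ✗.
  V = {[3=5], [4]}: π^{-1}(V) = {3, 4, 5} ∉ τ ✗.
  V = {[1=2], [3=5], [4]}: π^{-1}(V) = {1, 2, 3, 4, 5} ∈ τ ✓.
Open sets in the quotient: τ_Q = {{}, {[1=2], [3=5], [4]}} (2 elements).


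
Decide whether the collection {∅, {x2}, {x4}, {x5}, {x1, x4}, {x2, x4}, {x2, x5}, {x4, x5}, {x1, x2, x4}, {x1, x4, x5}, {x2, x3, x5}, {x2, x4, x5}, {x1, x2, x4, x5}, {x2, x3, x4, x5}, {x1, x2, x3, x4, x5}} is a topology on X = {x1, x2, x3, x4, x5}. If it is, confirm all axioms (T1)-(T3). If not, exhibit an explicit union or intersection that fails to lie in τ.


τ IS a topology on X.

Axiom (T1): ∅ ∈ τ? Yes; X ∈ τ? Yes.
Axiom (T2/T3): check pairwise unions and intersections of members of τ.
All pairwise intersections and unions checked — each lies in τ. Therefore τ satisfies (T1), (T2), (T3): it IS a topology on X.


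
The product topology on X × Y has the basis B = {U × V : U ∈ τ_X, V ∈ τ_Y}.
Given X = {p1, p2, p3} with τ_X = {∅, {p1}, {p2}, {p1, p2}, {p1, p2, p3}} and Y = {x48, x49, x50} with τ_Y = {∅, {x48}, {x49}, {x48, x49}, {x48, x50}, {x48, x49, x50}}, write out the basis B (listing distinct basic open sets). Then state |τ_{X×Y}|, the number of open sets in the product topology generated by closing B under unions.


Basis B = {∅ × ∅, {p1} × {x48}, {p1} × {x49}, {p2} × {x48}, {p2} × {x49}, {p1} × {x48, x49}, {p1} × {x48, x50}, {p1, p2} × {x48}, {p1, p2} × {x49}, {p2} × {x48, x49}, {p2} × {x48, x50}, {p1} × {x48, x49, x50}, {p1, p2, p3} × {x48}, {p1, p2, p3} × {x49}, {p2} × {x48, x49, x50}, {p1, p2} × {x48, x49}, {p1, p2} × {x48, x50}, {p1, p2} × {x48, x49, x50}, {p1, p2, p3} × {x48, x49}, {p1, p2, p3} × {x48, x50}, {p1, p2, p3} × {x48, x49, x50}}; |τ_{X×Y}| = 70.

Enumerate products U × V with U ∈ τ_X, V ∈ τ_Y (deduplicated):
  ∅ × ∅ = {} (∅)
  {p1} × {x48} = {(p1,x48)}
  {p1} × {x49} = {(p1,x49)}
  {p2} × {x48} = {(p2,x48)}
  {p2} × {x49} = {(p2,x49)}
  {p1} × {x48, x49} = {(p1,x48), (p1,x49)}
  {p1} × {x48, x50} = {(p1,x48), (p1,x50)}
  {p1, p2} × {x48} = {(p1,x48), (p2,x48)}
  {p1, p2} × {x49} = {(p1,x49), (p2,x49)}
  {p2} × {x48, x49} = {(p2,x48), (p2,x49)}
  {p2} × {x48, x50} = {(p2,x48), (p2,x50)}
  {p1} × {x48, x49, x50} = {(p1,x48), (p1,x49), (p1,x50)}
  {p1, p2, p3} × {x48} = {(p1,x48), (p2,x48), (p3,x48)}
  {p1, p2, p3} × {x49} = {(p1,x49), (p2,x49), (p3,x49)}
  {p2} × {x48, x49, x50} = {(p2,x48), (p2,x49), (p2,x50)}
  {p1, p2} × {x48, x49} = {(p1,x48), (p1,x49), (p2,x48), (p2,x49)}
  {p1, p2} × {x48, x50} = {(p1,x48), (p1,x50), (p2,x48), (p2,x50)}
  {p1, p2} × {x48, x49, x50} = {(p1,x48), (p1,x49), (p1,x50), (p2,x48), (p2,x49), (p2,x50)}
  {p1, p2, p3} × {x48, x49} = {(p1,x48), (p1,x49), (p2,x48), (p2,x49), (p3,x48), (p3,x49)}
  {p1, p2, p3} × {x48, x50} = {(p1,x48), (p1,x50), (p2,x48), (p2,x50), (p3,x48), (p3,x50)}
  {p1, p2, p3} × {x48, x49, x50} = {(p1,x48), (p1,x49), (p1,x50), (p2,x48), (p2,x49), (p2,x50), (p3,x48), (p3,x49), (p3,x50)}
These 21 distinct sets form the basis B.
Close under arbitrary unions to get τ_{X×Y}; counting gives |τ_{X×Y}| = 70.


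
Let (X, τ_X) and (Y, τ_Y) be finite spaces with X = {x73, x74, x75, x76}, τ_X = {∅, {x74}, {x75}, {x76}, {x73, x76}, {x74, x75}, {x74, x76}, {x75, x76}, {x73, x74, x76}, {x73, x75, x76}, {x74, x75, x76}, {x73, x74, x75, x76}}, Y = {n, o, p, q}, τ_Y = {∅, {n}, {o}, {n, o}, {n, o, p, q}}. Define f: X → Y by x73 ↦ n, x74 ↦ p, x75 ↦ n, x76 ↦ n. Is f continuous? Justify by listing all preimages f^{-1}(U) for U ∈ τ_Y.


f IS continuous.

Compute f^{-1}(U) for each U ∈ τ_Y:
  U = ∅: f^{-1}(U) = ∅ ∈ τ_X ✓.
  U = {n}: f^{-1}(U) = {x73, x75, x76} ∈ τ_X ✓.
  U = {o}: f^{-1}(U) = ∅ ∈ τ_X ✓.
  U = {n, o}: f^{-1}(U) = {x73, x75, x76} ∈ τ_X ✓.
  U = {n, o, p, q}: f^{-1}(U) = {x73, x74, x75, x76} ∈ τ_X ✓.
Every preimage lies in τ_X, so f IS continuous.


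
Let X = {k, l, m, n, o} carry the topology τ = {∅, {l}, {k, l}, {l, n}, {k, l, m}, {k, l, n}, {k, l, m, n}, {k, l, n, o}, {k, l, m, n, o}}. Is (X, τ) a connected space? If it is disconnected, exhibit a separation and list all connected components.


(X, τ) is connected.

Find clopen sets (U ∈ τ with X ∖ U ∈ τ):
  U = ∅, X ∖ U = {k, l, m, n, o} — both open, so U is clopen.
  U = {k, l, m, n, o}, X ∖ U = ∅ — both open, so U is clopen.
Only trivial clopens (∅ and X) exist, so (X, τ) is connected.
Compute connected components by grouping points that agree on all clopens:
  component: {k, l, m, n, o}


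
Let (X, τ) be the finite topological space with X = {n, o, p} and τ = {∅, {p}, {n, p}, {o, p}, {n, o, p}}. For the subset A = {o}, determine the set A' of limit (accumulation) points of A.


A' = ∅

For each x ∈ X, list the open sets U ∈ τ with x ∈ U, then check whether U ∩ (A ∖ {x}) ≠ ∅ for every such U.
  x = n: open {n, p} ∋ x has {n, p} ∩ (A ∖ {n}) = ∅, so x is NOT a limit point.
  x = o: open {o, p} ∋ x has {o, p} ∩ (A ∖ {o}) = ∅, so x is NOT a limit point.
  x = p: open {p} ∋ x has {p} ∩ (A ∖ {p}) = ∅, so x is NOT a limit point.
Collecting: A' = ∅.


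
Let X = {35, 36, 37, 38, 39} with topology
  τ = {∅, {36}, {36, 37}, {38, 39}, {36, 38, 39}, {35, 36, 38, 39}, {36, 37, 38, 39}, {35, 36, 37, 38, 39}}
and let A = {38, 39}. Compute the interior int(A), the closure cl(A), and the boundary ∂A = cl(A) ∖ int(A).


int(A) = {38, 39}, cl(A) = {35, 38, 39}, ∂A = {35}.

Closed sets in (X, τ) are complements of opens:
  closed(X, τ) = {∅, {35}, {37}, {35, 37}, {35, 36, 37}, {35, 38, 39}, {35, 37, 38, 39}, {35, 36, 37, 38, 39}}.
int(A) = ⋃ {U ∈ τ : U ⊆ A}. Opens contained in A: ∅, {38, 39}.
Taking the union of these: int(A) = {38, 39}.
cl(A) = ⋂ {C closed : A ⊆ C}. Closed sets containing A: {35, 38, 39}, {35, 37, 38, 39}, {35, 36, 37, 38, 39}.
Intersecting these: cl(A) = {35, 38, 39}.
∂A = cl(A) ∖ int(A) = {35, 38, 39} ∖ {38, 39} = {35}.


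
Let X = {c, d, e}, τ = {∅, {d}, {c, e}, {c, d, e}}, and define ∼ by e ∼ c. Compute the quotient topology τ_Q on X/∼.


X/∼ = {[c=e], [d]}; |τ_Q| = 4.

Equivalence classes: [c=e], [d].
Quotient map π: X → X/∼ sends c ↦ [c=e], d ↦ [d], e ↦ [c=e].
For each subset V ⊆ X/∼, compute π^{-1}(V) ⊆ X and check whether π^{-1}(V) ∈ τ. V is open in τ_Q iff π^{-1}(V) ∈ τ.
  V = {}: π^{-1}(V) = ∅ ∈ τ ✓.
  V = {[c=e]}: π^{-1}(V) = {c, e} ∈ τ ✓.
  V = {[d]}: π^{-1}(V) = {d} ∈ τ ✓.
  V = {[c=e], [d]}: π^{-1}(V) = {c, d, e} ∈ τ ✓.
Open sets in the quotient: τ_Q = {{}, {[c=e]}, {[d]}, {[c=e], [d]}} (4 elements).


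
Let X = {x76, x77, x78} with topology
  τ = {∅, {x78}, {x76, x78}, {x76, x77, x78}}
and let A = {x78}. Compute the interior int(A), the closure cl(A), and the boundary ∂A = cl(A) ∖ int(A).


int(A) = {x78}, cl(A) = {x76, x77, x78}, ∂A = {x76, x77}.

Closed sets in (X, τ) are complements of opens:
  closed(X, τ) = {∅, {x77}, {x76, x77}, {x76, x77, x78}}.
int(A) = ⋃ {U ∈ τ : U ⊆ A}. Opens contained in A: ∅, {x78}.
Taking the union of these: int(A) = {x78}.
cl(A) = ⋂ {C closed : A ⊆ C}. Closed sets containing A: {x76, x77, x78}.
Intersecting these: cl(A) = {x76, x77, x78}.
∂A = cl(A) ∖ int(A) = {x76, x77, x78} ∖ {x78} = {x76, x77}.


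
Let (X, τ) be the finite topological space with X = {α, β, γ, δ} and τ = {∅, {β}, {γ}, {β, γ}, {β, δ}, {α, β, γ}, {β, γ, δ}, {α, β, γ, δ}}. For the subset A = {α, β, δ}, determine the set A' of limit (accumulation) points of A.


A' = {α, δ}

For each x ∈ X, list the open sets U ∈ τ with x ∈ U, then check whether U ∩ (A ∖ {x}) ≠ ∅ for every such U.
  x = α: opens ∋ x are {α, β, γ}, {α, β, γ, δ}; each meets A ∖ {α}, so x IS a limit point.
  x = β: open {β} ∋ x has {β} ∩ (A ∖ {β}) = ∅, so x is NOT a limit point.
  x = γ: open {γ} ∋ x has {γ} ∩ (A ∖ {γ}) = ∅, so x is NOT a limit point.
  x = δ: opens ∋ x are {β, δ}, {β, γ, δ}, {α, β, γ, δ}; each meets A ∖ {δ}, so x IS a limit point.
Collecting: A' = {α, δ}.


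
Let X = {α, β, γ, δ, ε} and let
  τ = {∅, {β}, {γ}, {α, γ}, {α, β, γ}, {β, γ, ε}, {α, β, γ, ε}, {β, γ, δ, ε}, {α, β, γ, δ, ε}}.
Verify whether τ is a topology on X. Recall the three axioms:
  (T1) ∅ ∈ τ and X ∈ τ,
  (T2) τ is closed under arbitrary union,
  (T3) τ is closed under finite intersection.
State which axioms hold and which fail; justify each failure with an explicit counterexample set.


τ is NOT a topology on X.

Axiom (T1): ∅ ∈ τ? Yes; X ∈ τ? Yes.
Axiom (T2/T3): check pairwise unions and intersections of members of τ.
Counterexample for (T2): {β} ∪ {γ} = {β, γ} ∉ τ. Therefore τ is NOT a topology.


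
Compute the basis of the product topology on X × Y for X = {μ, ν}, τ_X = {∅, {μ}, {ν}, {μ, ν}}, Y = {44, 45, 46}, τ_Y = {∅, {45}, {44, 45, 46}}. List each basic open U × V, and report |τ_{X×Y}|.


Basis B = {∅ × ∅, {μ} × {45}, {ν} × {45}, {μ, ν} × {45}, {μ} × {44, 45, 46}, {ν} × {44, 45, 46}, {μ, ν} × {44, 45, 46}}; |τ_{X×Y}| = 9.

Enumerate products U × V with U ∈ τ_X, V ∈ τ_Y (deduplicated):
  ∅ × ∅ = {} (∅)
  {μ} × {45} = {(μ,45)}
  {ν} × {45} = {(ν,45)}
  {μ, ν} × {45} = {(μ,45), (ν,45)}
  {μ} × {44, 45, 46} = {(μ,44), (μ,45), (μ,46)}
  {ν} × {44, 45, 46} = {(ν,44), (ν,45), (ν,46)}
  {μ, ν} × {44, 45, 46} = {(μ,44), (μ,45), (μ,46), (ν,44), (ν,45), (ν,46)}
These 7 distinct sets form the basis B.
Close under arbitrary unions to get τ_{X×Y}; counting gives |τ_{X×Y}| = 9.


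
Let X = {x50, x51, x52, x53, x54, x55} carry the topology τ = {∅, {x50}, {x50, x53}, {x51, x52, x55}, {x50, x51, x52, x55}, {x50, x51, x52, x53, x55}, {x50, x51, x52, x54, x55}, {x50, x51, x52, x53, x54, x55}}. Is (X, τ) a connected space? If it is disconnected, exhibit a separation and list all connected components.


(X, τ) is connected.

Find clopen sets (U ∈ τ with X ∖ U ∈ τ):
  U = ∅, X ∖ U = {x50, x51, x52, x53, x54, x55} — both open, so U is clopen.
  U = {x50, x51, x52, x53, x54, x55}, X ∖ U = ∅ — both open, so U is clopen.
Only trivial clopens (∅ and X) exist, so (X, τ) is connected.
Compute connected components by grouping points that agree on all clopens:
  component: {x50, x51, x52, x53, x54, x55}


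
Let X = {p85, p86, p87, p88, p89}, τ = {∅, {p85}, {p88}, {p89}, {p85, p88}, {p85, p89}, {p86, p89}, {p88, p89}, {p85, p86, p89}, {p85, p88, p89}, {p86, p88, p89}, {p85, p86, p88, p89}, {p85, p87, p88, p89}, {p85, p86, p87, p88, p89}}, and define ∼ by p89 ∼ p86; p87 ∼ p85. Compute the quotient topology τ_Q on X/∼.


X/∼ = {[p85=p87], [p86=p89], [p88]}; |τ_Q| = 5.

Equivalence classes: [p85=p87], [p86=p89], [p88].
Quotient map π: X → X/∼ sends p85 ↦ [p85=p87], p86 ↦ [p86=p89], p87 ↦ [p85=p87], p88 ↦ [p88], p89 ↦ [p86=p89].
For each subset V ⊆ X/∼, compute π^{-1}(V) ⊆ X and check whether π^{-1}(V) ∈ τ. V is open in τ_Q iff π^{-1}(V) ∈ τ.
  V = {}: π^{-1}(V) = ∅ ∈ τ ✓.
  V = {[p85=p87]}: π^{-1}(V) = {p85, p87} ∉ τ ✗.
  V = {[p86=p89]}: π^{-1}(V) = {p86, p89} ∈ τ ✓.
  V = {[p85=p87], [p86=p89]}: π^{-1}(V) = {p85, p86, p87, p89} ∉ τ ✗.
  V = {[p88]}: π^{-1}(V) = {p88} ∈ τ ✓.
  V = {[p85=p87], [p88]}: π^{-1}(V) = {p85, p87, p88} ∉ τ ✗.
  V = {[p86=p89], [p88]}: π^{-1}(V) = {p86, p88, p89} ∈ τ ✓.
  V = {[p85=p87], [p86=p89], [p88]}: π^{-1}(V) = {p85, p86, p87, p88, p89} ∈ τ ✓.
Open sets in the quotient: τ_Q = {{}, {[p86=p89]}, {[p88]}, {[p86=p89], [p88]}, {[p85=p87], [p86=p89], [p88]}} (5 elements).
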